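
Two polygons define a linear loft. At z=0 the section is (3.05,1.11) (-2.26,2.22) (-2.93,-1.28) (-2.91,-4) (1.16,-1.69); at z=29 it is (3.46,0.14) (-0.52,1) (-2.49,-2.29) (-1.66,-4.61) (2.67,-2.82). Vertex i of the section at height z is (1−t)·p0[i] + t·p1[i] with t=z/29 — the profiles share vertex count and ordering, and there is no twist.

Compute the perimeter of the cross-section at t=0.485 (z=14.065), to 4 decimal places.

Cross-section at t=0.485: each vertex is (1-t)·p0[i] + t·p1[i].
  v1: (1-0.485)·(3.05,1.11) + 0.485·(3.46,0.14) = (3.2489,0.6396)
  v2: (1-0.485)·(-2.26,2.22) + 0.485·(-0.52,1) = (-1.4161,1.6283)
  v3: (1-0.485)·(-2.93,-1.28) + 0.485·(-2.49,-2.29) = (-2.7166,-1.7698)
  v4: (1-0.485)·(-2.91,-4) + 0.485·(-1.66,-4.61) = (-2.3037,-4.2958)
  v5: (1-0.485)·(1.16,-1.69) + 0.485·(2.67,-2.82) = (1.8923,-2.2380)
Perimeter = Σ |v_{i+1} − v_i|:
  edge 1→2: √(-4.6650² + 0.9888²) = 4.7686 (running 4.7686)
  edge 2→3: √(-1.3005² + -3.3982²) = 3.6385 (running 8.4071)
  edge 3→4: √(0.4129² + -2.5260²) = 2.5595 (running 10.9666)
  edge 4→5: √(4.1961² + 2.0578²) = 4.6735 (running 15.6401)
  edge 5→1: √(1.3565² + 2.8776²) = 3.1813 (running 18.8214)
Perimeter = 18.8214

Perimeter at t=0.485: 18.8214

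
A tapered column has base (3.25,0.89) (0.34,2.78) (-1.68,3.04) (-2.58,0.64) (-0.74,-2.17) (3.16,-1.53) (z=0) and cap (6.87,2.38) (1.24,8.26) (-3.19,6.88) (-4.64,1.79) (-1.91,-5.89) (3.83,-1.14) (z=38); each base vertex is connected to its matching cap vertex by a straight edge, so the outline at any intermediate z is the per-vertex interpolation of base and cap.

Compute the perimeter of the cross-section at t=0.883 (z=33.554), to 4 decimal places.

Perimeter at t=0.883: 35.7643

Cross-section at t=0.883: each vertex is (1-t)·p0[i] + t·p1[i].
  v1: (1-0.883)·(3.25,0.89) + 0.883·(6.87,2.38) = (6.4465,2.2057)
  v2: (1-0.883)·(0.34,2.78) + 0.883·(1.24,8.26) = (1.1347,7.6188)
  v3: (1-0.883)·(-1.68,3.04) + 0.883·(-3.19,6.88) = (-3.0133,6.4307)
  v4: (1-0.883)·(-2.58,0.64) + 0.883·(-4.64,1.79) = (-4.3990,1.6555)
  v5: (1-0.883)·(-0.74,-2.17) + 0.883·(-1.91,-5.89) = (-1.7731,-5.4548)
  v6: (1-0.883)·(3.16,-1.53) + 0.883·(3.83,-1.14) = (3.7516,-1.1856)
Perimeter = Σ |v_{i+1} − v_i|:
  edge 1→2: √(-5.3118² + 5.4132²) = 7.5840 (running 7.5840)
  edge 2→3: √(-4.1480² + -1.1881²) = 4.3148 (running 11.8988)
  edge 3→4: √(-1.3857² + -4.7753²) = 4.9722 (running 16.8711)
  edge 4→5: √(2.6259² + -7.1102²) = 7.5796 (running 24.4507)
  edge 5→6: √(5.5247² + 4.2691²) = 6.9820 (running 31.4327)
  edge 6→1: √(2.6948² + 3.3913²) = 4.3316 (running 35.7643)
Perimeter = 35.7643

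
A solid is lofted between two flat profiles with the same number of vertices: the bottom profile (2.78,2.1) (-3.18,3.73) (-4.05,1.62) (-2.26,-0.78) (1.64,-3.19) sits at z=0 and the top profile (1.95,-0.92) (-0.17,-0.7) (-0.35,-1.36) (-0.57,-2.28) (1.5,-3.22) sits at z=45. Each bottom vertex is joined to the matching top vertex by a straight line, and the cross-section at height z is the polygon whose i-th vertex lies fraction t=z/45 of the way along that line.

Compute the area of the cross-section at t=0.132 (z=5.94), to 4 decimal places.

Cross-section at t=0.132: each vertex is (1-t)·p0[i] + t·p1[i].
  v1: (1-0.132)·(2.78,2.1) + 0.132·(1.95,-0.92) = (2.6704,1.7014)
  v2: (1-0.132)·(-3.18,3.73) + 0.132·(-0.17,-0.7) = (-2.7827,3.1452)
  v3: (1-0.132)·(-4.05,1.62) + 0.132·(-0.35,-1.36) = (-3.5616,1.2266)
  v4: (1-0.132)·(-2.26,-0.78) + 0.132·(-0.57,-2.28) = (-2.0369,-0.9780)
  v5: (1-0.132)·(1.64,-3.19) + 0.132·(1.5,-3.22) = (1.6215,-3.1940)
Shoelace sum Σ(x_i·y_{i+1} − x_{i+1}·y_i):
  i=1: 2.6704·3.1452 − -2.7827·1.7014 = +13.1335 (running +13.1335)
  i=2: -2.7827·1.2266 − -3.5616·3.1452 = +7.7887 (running +20.9223)
  i=3: -3.5616·-0.9780 − -2.0369·1.2266 = +5.9818 (running +26.9041)
  i=4: -2.0369·-3.1940 − 1.6215·-0.9780 = +8.0917 (running +34.9958)
  i=5: 1.6215·1.7014 − 2.6704·-3.1940 = +11.2881 (running +46.2838)
Area = |Σ|/2 = |46.2838|/2 = 23.1419

Area at t=0.132: 23.1419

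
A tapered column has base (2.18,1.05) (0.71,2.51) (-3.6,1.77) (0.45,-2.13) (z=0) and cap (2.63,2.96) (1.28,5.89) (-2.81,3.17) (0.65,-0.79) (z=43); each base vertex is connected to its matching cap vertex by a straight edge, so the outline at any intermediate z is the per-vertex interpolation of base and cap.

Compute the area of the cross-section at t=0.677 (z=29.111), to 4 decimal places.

Cross-section at t=0.677: each vertex is (1-t)·p0[i] + t·p1[i].
  v1: (1-0.677)·(2.18,1.05) + 0.677·(2.63,2.96) = (2.4847,2.3431)
  v2: (1-0.677)·(0.71,2.51) + 0.677·(1.28,5.89) = (1.0959,4.7983)
  v3: (1-0.677)·(-3.6,1.77) + 0.677·(-2.81,3.17) = (-3.0652,2.7178)
  v4: (1-0.677)·(0.45,-2.13) + 0.677·(0.65,-0.79) = (0.5854,-1.2228)
Shoelace sum Σ(x_i·y_{i+1} − x_{i+1}·y_i):
  i=1: 2.4847·4.7983 − 1.0959·2.3431 = +9.3542 (running +9.3542)
  i=2: 1.0959·2.7178 − -3.0652·4.7983 = +17.6859 (running +27.0401)
  i=3: -3.0652·-1.2228 − 0.5854·2.7178 = +2.1572 (running +29.1973)
  i=4: 0.5854·2.3431 − 2.4847·-1.2228 = +4.4099 (running +33.6072)
Area = |Σ|/2 = |33.6072|/2 = 16.8036

Area at t=0.677: 16.8036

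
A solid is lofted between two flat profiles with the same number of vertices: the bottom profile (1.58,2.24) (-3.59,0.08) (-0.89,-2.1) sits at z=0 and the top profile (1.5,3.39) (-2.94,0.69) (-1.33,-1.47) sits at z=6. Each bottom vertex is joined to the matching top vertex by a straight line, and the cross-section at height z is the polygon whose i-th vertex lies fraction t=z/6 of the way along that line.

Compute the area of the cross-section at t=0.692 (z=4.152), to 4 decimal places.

Area at t=0.692: 7.5173

Cross-section at t=0.692: each vertex is (1-t)·p0[i] + t·p1[i].
  v1: (1-0.692)·(1.58,2.24) + 0.692·(1.5,3.39) = (1.5246,3.0358)
  v2: (1-0.692)·(-3.59,0.08) + 0.692·(-2.94,0.69) = (-3.1402,0.5021)
  v3: (1-0.692)·(-0.89,-2.1) + 0.692·(-1.33,-1.47) = (-1.1945,-1.6640)
Shoelace sum Σ(x_i·y_{i+1} − x_{i+1}·y_i):
  i=1: 1.5246·0.5021 − -3.1402·3.0358 = +10.2986 (running +10.2986)
  i=2: -3.1402·-1.6640 − -1.1945·0.5021 = +5.8252 (running +16.1238)
  i=3: -1.1945·3.0358 − 1.5246·-1.6640 = -1.0891 (running +15.0346)
Area = |Σ|/2 = |15.0346|/2 = 7.5173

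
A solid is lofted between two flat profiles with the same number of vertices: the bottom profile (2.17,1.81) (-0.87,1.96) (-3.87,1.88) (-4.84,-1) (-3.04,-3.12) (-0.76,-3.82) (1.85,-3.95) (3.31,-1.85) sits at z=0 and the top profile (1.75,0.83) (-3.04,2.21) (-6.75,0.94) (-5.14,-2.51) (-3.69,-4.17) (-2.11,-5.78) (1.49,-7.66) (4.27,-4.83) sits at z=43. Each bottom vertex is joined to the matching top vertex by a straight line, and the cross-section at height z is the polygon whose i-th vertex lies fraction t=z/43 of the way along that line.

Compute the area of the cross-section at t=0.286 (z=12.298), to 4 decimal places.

Cross-section at t=0.286: each vertex is (1-t)·p0[i] + t·p1[i].
  v1: (1-0.286)·(2.17,1.81) + 0.286·(1.75,0.83) = (2.0499,1.5297)
  v2: (1-0.286)·(-0.87,1.96) + 0.286·(-3.04,2.21) = (-1.4906,2.0315)
  v3: (1-0.286)·(-3.87,1.88) + 0.286·(-6.75,0.94) = (-4.6937,1.6112)
  v4: (1-0.286)·(-4.84,-1) + 0.286·(-5.14,-2.51) = (-4.9258,-1.4319)
  v5: (1-0.286)·(-3.04,-3.12) + 0.286·(-3.69,-4.17) = (-3.2259,-3.4203)
  v6: (1-0.286)·(-0.76,-3.82) + 0.286·(-2.11,-5.78) = (-1.1461,-4.3806)
  v7: (1-0.286)·(1.85,-3.95) + 0.286·(1.49,-7.66) = (1.7470,-5.0111)
  v8: (1-0.286)·(3.31,-1.85) + 0.286·(4.27,-4.83) = (3.5846,-2.7023)
Shoelace sum Σ(x_i·y_{i+1} − x_{i+1}·y_i):
  i=1: 2.0499·2.0315 − -1.4906·1.5297 = +6.4446 (running +6.4446)
  i=2: -1.4906·1.6112 − -4.6937·2.0315 = +7.1336 (running +13.5781)
  i=3: -4.6937·-1.4319 − -4.9258·1.6112 = +14.6569 (running +28.2351)
  i=4: -4.9258·-3.4203 − -3.2259·-1.4319 = +12.2287 (running +40.4638)
  i=5: -3.2259·-4.3806 − -1.1461·-3.4203 = +10.2112 (running +50.6750)
  i=6: -1.1461·-5.0111 − 1.7470·-4.3806 = +13.3962 (running +64.0712)
  i=7: 1.7470·-2.7023 − 3.5846·-5.0111 = +13.2415 (running +77.3127)
  i=8: 3.5846·1.5297 − 2.0499·-2.7023 = +11.0227 (running +88.3354)
Area = |Σ|/2 = |88.3354|/2 = 44.1677

Area at t=0.286: 44.1677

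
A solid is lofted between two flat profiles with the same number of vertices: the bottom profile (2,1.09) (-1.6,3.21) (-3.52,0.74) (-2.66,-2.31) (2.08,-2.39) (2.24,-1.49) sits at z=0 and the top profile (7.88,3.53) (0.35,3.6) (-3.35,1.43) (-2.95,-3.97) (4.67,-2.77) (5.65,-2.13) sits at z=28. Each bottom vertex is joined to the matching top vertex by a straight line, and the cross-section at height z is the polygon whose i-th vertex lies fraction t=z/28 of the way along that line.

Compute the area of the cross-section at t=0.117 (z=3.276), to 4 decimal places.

Cross-section at t=0.117: each vertex is (1-t)·p0[i] + t·p1[i].
  v1: (1-0.117)·(2,1.09) + 0.117·(7.88,3.53) = (2.6880,1.3755)
  v2: (1-0.117)·(-1.6,3.21) + 0.117·(0.35,3.6) = (-1.3719,3.2556)
  v3: (1-0.117)·(-3.52,0.74) + 0.117·(-3.35,1.43) = (-3.5001,0.8207)
  v4: (1-0.117)·(-2.66,-2.31) + 0.117·(-2.95,-3.97) = (-2.6939,-2.5042)
  v5: (1-0.117)·(2.08,-2.39) + 0.117·(4.67,-2.77) = (2.3830,-2.4345)
  v6: (1-0.117)·(2.24,-1.49) + 0.117·(5.65,-2.13) = (2.6390,-1.5649)
Shoelace sum Σ(x_i·y_{i+1} − x_{i+1}·y_i):
  i=1: 2.6880·3.2556 − -1.3719·1.3755 = +10.6380 (running +10.6380)
  i=2: -1.3719·0.8207 − -3.5001·3.2556 = +10.2691 (running +20.9071)
  i=3: -3.5001·-2.5042 − -2.6939·0.8207 = +10.9760 (running +31.8831)
  i=4: -2.6939·-2.4345 − 2.3830·-2.5042 = +12.5259 (running +44.4090)
  i=5: 2.3830·-1.5649 − 2.6390·-2.4345 = +2.6953 (running +47.1043)
  i=6: 2.6390·1.3755 − 2.6880·-1.5649 = +7.8362 (running +54.9405)
Area = |Σ|/2 = |54.9405|/2 = 27.4703

Area at t=0.117: 27.4703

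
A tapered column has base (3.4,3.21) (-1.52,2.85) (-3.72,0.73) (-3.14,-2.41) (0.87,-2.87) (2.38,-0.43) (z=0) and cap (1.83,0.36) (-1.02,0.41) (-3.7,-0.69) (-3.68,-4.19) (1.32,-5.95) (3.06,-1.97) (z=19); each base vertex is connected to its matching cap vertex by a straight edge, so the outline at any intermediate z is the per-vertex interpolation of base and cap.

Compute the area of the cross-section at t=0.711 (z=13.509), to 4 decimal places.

Cross-section at t=0.711: each vertex is (1-t)·p0[i] + t·p1[i].
  v1: (1-0.711)·(3.4,3.21) + 0.711·(1.83,0.36) = (2.2837,1.1837)
  v2: (1-0.711)·(-1.52,2.85) + 0.711·(-1.02,0.41) = (-1.1645,1.1152)
  v3: (1-0.711)·(-3.72,0.73) + 0.711·(-3.7,-0.69) = (-3.7058,-0.2796)
  v4: (1-0.711)·(-3.14,-2.41) + 0.711·(-3.68,-4.19) = (-3.5239,-3.6756)
  v5: (1-0.711)·(0.87,-2.87) + 0.711·(1.32,-5.95) = (1.1900,-5.0599)
  v6: (1-0.711)·(2.38,-0.43) + 0.711·(3.06,-1.97) = (2.8635,-1.5249)
Shoelace sum Σ(x_i·y_{i+1} − x_{i+1}·y_i):
  i=1: 2.2837·1.1152 − -1.1645·1.1837 = +3.9251 (running +3.9251)
  i=2: -1.1645·-0.2796 − -3.7058·1.1152 = +4.4582 (running +8.3832)
  i=3: -3.7058·-3.6756 − -3.5239·-0.2796 = +12.6355 (running +21.0188)
  i=4: -3.5239·-5.0599 − 1.1900·-3.6756 = +22.2045 (running +43.2232)
  i=5: 1.1900·-1.5249 − 2.8635·-5.0599 = +12.6743 (running +55.8975)
  i=6: 2.8635·1.1837 − 2.2837·-1.5249 = +6.8719 (running +62.7694)
Area = |Σ|/2 = |62.7694|/2 = 31.3847

Area at t=0.711: 31.3847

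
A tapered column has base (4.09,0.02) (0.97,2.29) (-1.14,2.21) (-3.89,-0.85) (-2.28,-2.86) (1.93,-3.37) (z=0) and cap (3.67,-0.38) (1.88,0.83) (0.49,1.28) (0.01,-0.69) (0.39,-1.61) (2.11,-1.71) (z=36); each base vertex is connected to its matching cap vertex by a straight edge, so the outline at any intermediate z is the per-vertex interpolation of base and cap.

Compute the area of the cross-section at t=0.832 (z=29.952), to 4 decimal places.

Area at t=0.832: 9.7026

Cross-section at t=0.832: each vertex is (1-t)·p0[i] + t·p1[i].
  v1: (1-0.832)·(4.09,0.02) + 0.832·(3.67,-0.38) = (3.7406,-0.3128)
  v2: (1-0.832)·(0.97,2.29) + 0.832·(1.88,0.83) = (1.7271,1.0753)
  v3: (1-0.832)·(-1.14,2.21) + 0.832·(0.49,1.28) = (0.2162,1.4362)
  v4: (1-0.832)·(-3.89,-0.85) + 0.832·(0.01,-0.69) = (-0.6452,-0.7169)
  v5: (1-0.832)·(-2.28,-2.86) + 0.832·(0.39,-1.61) = (-0.0586,-1.8200)
  v6: (1-0.832)·(1.93,-3.37) + 0.832·(2.11,-1.71) = (2.0798,-1.9889)
Shoelace sum Σ(x_i·y_{i+1} − x_{i+1}·y_i):
  i=1: 3.7406·1.0753 − 1.7271·-0.3128 = +4.5624 (running +4.5624)
  i=2: 1.7271·1.4362 − 0.2162·1.0753 = +2.2481 (running +6.8105)
  i=3: 0.2162·-0.7169 − -0.6452·1.4362 = +0.7717 (running +7.5822)
  i=4: -0.6452·-1.8200 − -0.0586·-0.7169 = +1.1323 (running +8.7145)
  i=5: -0.0586·-1.9889 − 2.0798·-1.8200 = +3.9016 (running +12.6161)
  i=6: 2.0798·-0.3128 − 3.7406·-1.9889 = +6.7890 (running +19.4051)
Area = |Σ|/2 = |19.4051|/2 = 9.7026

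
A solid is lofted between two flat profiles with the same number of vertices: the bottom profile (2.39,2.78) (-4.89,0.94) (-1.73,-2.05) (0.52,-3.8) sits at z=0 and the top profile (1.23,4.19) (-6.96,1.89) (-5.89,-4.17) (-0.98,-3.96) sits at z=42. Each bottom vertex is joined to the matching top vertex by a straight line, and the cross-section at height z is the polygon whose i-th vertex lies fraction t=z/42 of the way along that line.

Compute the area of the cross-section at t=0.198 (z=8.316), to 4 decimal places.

Cross-section at t=0.198: each vertex is (1-t)·p0[i] + t·p1[i].
  v1: (1-0.198)·(2.39,2.78) + 0.198·(1.23,4.19) = (2.1603,3.0592)
  v2: (1-0.198)·(-4.89,0.94) + 0.198·(-6.96,1.89) = (-5.2999,1.1281)
  v3: (1-0.198)·(-1.73,-2.05) + 0.198·(-5.89,-4.17) = (-2.5537,-2.4698)
  v4: (1-0.198)·(0.52,-3.8) + 0.198·(-0.98,-3.96) = (0.2230,-3.8317)
Shoelace sum Σ(x_i·y_{i+1} − x_{i+1}·y_i):
  i=1: 2.1603·1.1281 − -5.2999·3.0592 = +18.6503 (running +18.6503)
  i=2: -5.2999·-2.4698 − -2.5537·1.1281 = +15.9702 (running +34.6205)
  i=3: -2.5537·-3.8317 − 0.2230·-2.4698 = +10.3356 (running +44.9561)
  i=4: 0.2230·3.0592 − 2.1603·-3.8317 = +8.9599 (running +53.9160)
Area = |Σ|/2 = |53.9160|/2 = 26.9580

Area at t=0.198: 26.9580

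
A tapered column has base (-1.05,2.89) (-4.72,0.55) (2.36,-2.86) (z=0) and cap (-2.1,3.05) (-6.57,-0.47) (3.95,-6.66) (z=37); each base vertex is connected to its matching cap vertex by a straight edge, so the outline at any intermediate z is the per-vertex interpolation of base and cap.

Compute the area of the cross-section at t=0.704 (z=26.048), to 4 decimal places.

Cross-section at t=0.704: each vertex is (1-t)·p0[i] + t·p1[i].
  v1: (1-0.704)·(-1.05,2.89) + 0.704·(-2.1,3.05) = (-1.7892,3.0026)
  v2: (1-0.704)·(-4.72,0.55) + 0.704·(-6.57,-0.47) = (-6.0224,-0.1681)
  v3: (1-0.704)·(2.36,-2.86) + 0.704·(3.95,-6.66) = (3.4794,-5.5352)
Shoelace sum Σ(x_i·y_{i+1} − x_{i+1}·y_i):
  i=1: -1.7892·-0.1681 − -6.0224·3.0026 = +18.3838 (running +18.3838)
  i=2: -6.0224·-5.5352 − 3.4794·-0.1681 = +33.9200 (running +52.3038)
  i=3: 3.4794·3.0026 − -1.7892·-5.5352 = +0.5437 (running +52.8475)
Area = |Σ|/2 = |52.8475|/2 = 26.4238

Area at t=0.704: 26.4238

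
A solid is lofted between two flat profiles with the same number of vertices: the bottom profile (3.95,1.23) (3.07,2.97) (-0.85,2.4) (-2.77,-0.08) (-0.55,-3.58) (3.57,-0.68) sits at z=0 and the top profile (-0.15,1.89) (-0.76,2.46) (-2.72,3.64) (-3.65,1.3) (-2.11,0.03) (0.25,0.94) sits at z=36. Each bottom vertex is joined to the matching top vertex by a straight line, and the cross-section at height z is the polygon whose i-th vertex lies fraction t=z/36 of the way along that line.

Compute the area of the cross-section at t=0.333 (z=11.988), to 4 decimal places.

Area at t=0.333: 19.7504

Cross-section at t=0.333: each vertex is (1-t)·p0[i] + t·p1[i].
  v1: (1-0.333)·(3.95,1.23) + 0.333·(-0.15,1.89) = (2.5847,1.4498)
  v2: (1-0.333)·(3.07,2.97) + 0.333·(-0.76,2.46) = (1.7946,2.8002)
  v3: (1-0.333)·(-0.85,2.4) + 0.333·(-2.72,3.64) = (-1.4727,2.8129)
  v4: (1-0.333)·(-2.77,-0.08) + 0.333·(-3.65,1.3) = (-3.0630,0.3795)
  v5: (1-0.333)·(-0.55,-3.58) + 0.333·(-2.11,0.03) = (-1.0695,-2.3779)
  v6: (1-0.333)·(3.57,-0.68) + 0.333·(0.25,0.94) = (2.4644,-0.1405)
Shoelace sum Σ(x_i·y_{i+1} − x_{i+1}·y_i):
  i=1: 2.5847·2.8002 − 1.7946·1.4498 = +4.6358 (running +4.6358)
  i=2: 1.7946·2.8129 − -1.4727·2.8002 = +9.1719 (running +13.8077)
  i=3: -1.4727·0.3795 − -3.0630·2.8129 = +8.0571 (running +21.8649)
  i=4: -3.0630·-2.3779 − -1.0695·0.3795 = +7.6894 (running +29.5543)
  i=5: -1.0695·-0.1405 − 2.4644·-2.3779 = +6.0104 (running +35.5647)
  i=6: 2.4644·1.4498 − 2.5847·-0.1405 = +3.9361 (running +39.5009)
Area = |Σ|/2 = |39.5009|/2 = 19.7504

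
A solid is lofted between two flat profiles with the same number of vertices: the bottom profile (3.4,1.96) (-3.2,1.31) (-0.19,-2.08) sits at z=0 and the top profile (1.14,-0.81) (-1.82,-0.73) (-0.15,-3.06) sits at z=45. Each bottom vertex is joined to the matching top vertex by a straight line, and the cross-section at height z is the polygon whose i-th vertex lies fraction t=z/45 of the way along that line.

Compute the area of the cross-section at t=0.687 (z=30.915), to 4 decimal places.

Cross-section at t=0.687: each vertex is (1-t)·p0[i] + t·p1[i].
  v1: (1-0.687)·(3.4,1.96) + 0.687·(1.14,-0.81) = (1.8474,0.0570)
  v2: (1-0.687)·(-3.2,1.31) + 0.687·(-1.82,-0.73) = (-2.2519,-0.0915)
  v3: (1-0.687)·(-0.19,-2.08) + 0.687·(-0.15,-3.06) = (-0.1625,-2.7533)
Shoelace sum Σ(x_i·y_{i+1} − x_{i+1}·y_i):
  i=1: 1.8474·-0.0915 − -2.2519·0.0570 = -0.0406 (running -0.0406)
  i=2: -2.2519·-2.7533 − -0.1625·-0.0915 = +6.1853 (running +6.1447)
  i=3: -0.1625·0.0570 − 1.8474·-2.7533 = +5.0771 (running +11.2217)
Area = |Σ|/2 = |11.2217|/2 = 5.6109

Area at t=0.687: 5.6109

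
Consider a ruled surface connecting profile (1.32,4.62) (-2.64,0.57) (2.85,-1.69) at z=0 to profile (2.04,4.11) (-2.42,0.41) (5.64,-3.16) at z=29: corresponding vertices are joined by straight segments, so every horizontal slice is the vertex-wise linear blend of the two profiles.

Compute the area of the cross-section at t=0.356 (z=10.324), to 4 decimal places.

Area at t=0.356: 18.2118

Cross-section at t=0.356: each vertex is (1-t)·p0[i] + t·p1[i].
  v1: (1-0.356)·(1.32,4.62) + 0.356·(2.04,4.11) = (1.5763,4.4384)
  v2: (1-0.356)·(-2.64,0.57) + 0.356·(-2.42,0.41) = (-2.5617,0.5130)
  v3: (1-0.356)·(2.85,-1.69) + 0.356·(5.64,-3.16) = (3.8432,-2.2133)
Shoelace sum Σ(x_i·y_{i+1} − x_{i+1}·y_i):
  i=1: 1.5763·0.5130 − -2.5617·4.4384 = +12.1786 (running +12.1786)
  i=2: -2.5617·-2.2133 − 3.8432·0.5130 = +3.6981 (running +15.8767)
  i=3: 3.8432·4.4384 − 1.5763·-2.2133 = +20.5469 (running +36.4236)
Area = |Σ|/2 = |36.4236|/2 = 18.2118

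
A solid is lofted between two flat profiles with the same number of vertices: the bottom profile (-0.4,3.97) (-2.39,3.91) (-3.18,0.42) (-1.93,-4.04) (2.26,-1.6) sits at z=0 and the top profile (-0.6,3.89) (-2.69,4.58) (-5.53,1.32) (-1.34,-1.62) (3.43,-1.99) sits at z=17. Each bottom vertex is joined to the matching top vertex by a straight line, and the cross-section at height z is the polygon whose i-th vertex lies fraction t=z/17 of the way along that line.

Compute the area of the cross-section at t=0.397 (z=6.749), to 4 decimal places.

Cross-section at t=0.397: each vertex is (1-t)·p0[i] + t·p1[i].
  v1: (1-0.397)·(-0.4,3.97) + 0.397·(-0.6,3.89) = (-0.4794,3.9382)
  v2: (1-0.397)·(-2.39,3.91) + 0.397·(-2.69,4.58) = (-2.5091,4.1760)
  v3: (1-0.397)·(-3.18,0.42) + 0.397·(-5.53,1.32) = (-4.1130,0.7773)
  v4: (1-0.397)·(-1.93,-4.04) + 0.397·(-1.34,-1.62) = (-1.6958,-3.0793)
  v5: (1-0.397)·(2.26,-1.6) + 0.397·(3.43,-1.99) = (2.7245,-1.7548)
Shoelace sum Σ(x_i·y_{i+1} − x_{i+1}·y_i):
  i=1: -0.4794·4.1760 − -2.5091·3.9382 = +7.8795 (running +7.8795)
  i=2: -2.5091·0.7773 − -4.1130·4.1760 = +15.2253 (running +23.1048)
  i=3: -4.1130·-3.0793 − -1.6958·0.7773 = +13.9830 (running +37.0877)
  i=4: -1.6958·-1.7548 − 2.7245·-3.0793 = +11.3652 (running +48.4529)
  i=5: 2.7245·3.9382 − -0.4794·-1.7548 = +9.8884 (running +58.3414)
Area = |Σ|/2 = |58.3414|/2 = 29.1707

Area at t=0.397: 29.1707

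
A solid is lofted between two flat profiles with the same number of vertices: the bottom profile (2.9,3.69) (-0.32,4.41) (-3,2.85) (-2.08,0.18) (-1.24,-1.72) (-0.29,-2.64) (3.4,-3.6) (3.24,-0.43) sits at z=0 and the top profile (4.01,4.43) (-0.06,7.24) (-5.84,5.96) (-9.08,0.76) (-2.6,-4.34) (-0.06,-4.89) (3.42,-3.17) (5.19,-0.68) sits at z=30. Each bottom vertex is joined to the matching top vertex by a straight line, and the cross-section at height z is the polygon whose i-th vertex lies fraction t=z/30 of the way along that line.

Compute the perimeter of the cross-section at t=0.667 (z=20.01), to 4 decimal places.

Perimeter at t=0.667: 33.7059

Cross-section at t=0.667: each vertex is (1-t)·p0[i] + t·p1[i].
  v1: (1-0.667)·(2.9,3.69) + 0.667·(4.01,4.43) = (3.6404,4.1836)
  v2: (1-0.667)·(-0.32,4.41) + 0.667·(-0.06,7.24) = (-0.1466,6.2976)
  v3: (1-0.667)·(-3,2.85) + 0.667·(-5.84,5.96) = (-4.8943,4.9244)
  v4: (1-0.667)·(-2.08,0.18) + 0.667·(-9.08,0.76) = (-6.7490,0.5669)
  v5: (1-0.667)·(-1.24,-1.72) + 0.667·(-2.6,-4.34) = (-2.1471,-3.4675)
  v6: (1-0.667)·(-0.29,-2.64) + 0.667·(-0.06,-4.89) = (-0.1366,-4.1407)
  v7: (1-0.667)·(3.4,-3.6) + 0.667·(3.42,-3.17) = (3.4133,-3.3132)
  v8: (1-0.667)·(3.24,-0.43) + 0.667·(5.19,-0.68) = (4.5407,-0.5968)
Perimeter = Σ |v_{i+1} − v_i|:
  edge 1→2: √(-3.7870² + 2.1140²) = 4.3371 (running 4.3371)
  edge 2→3: √(-4.7477² + -1.3732²) = 4.9423 (running 9.2794)
  edge 3→4: √(-1.8547² + -4.3575²) = 4.7358 (running 14.0152)
  edge 4→5: √(4.6019² + -4.0344²) = 6.1199 (running 20.1351)
  edge 5→6: √(2.0105² + -0.6732²) = 2.1202 (running 22.2554)
  edge 6→7: √(3.5499² + 0.8276²) = 3.6451 (running 25.9005)
  edge 7→8: √(1.1273² + 2.7164²) = 2.9411 (running 28.8416)
  edge 8→1: √(-0.9003² + 4.7803²) = 4.8644 (running 33.7059)
Perimeter = 33.7059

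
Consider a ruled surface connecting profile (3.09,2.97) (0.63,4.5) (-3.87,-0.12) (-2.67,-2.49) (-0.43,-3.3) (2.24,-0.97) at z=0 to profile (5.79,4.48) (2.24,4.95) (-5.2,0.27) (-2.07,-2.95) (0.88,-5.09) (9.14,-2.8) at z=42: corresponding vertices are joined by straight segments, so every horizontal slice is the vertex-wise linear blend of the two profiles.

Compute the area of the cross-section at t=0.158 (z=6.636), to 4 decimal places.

Area at t=0.158: 39.0612

Cross-section at t=0.158: each vertex is (1-t)·p0[i] + t·p1[i].
  v1: (1-0.158)·(3.09,2.97) + 0.158·(5.79,4.48) = (3.5166,3.2086)
  v2: (1-0.158)·(0.63,4.5) + 0.158·(2.24,4.95) = (0.8844,4.5711)
  v3: (1-0.158)·(-3.87,-0.12) + 0.158·(-5.2,0.27) = (-4.0801,-0.0584)
  v4: (1-0.158)·(-2.67,-2.49) + 0.158·(-2.07,-2.95) = (-2.5752,-2.5627)
  v5: (1-0.158)·(-0.43,-3.3) + 0.158·(0.88,-5.09) = (-0.2230,-3.5828)
  v6: (1-0.158)·(2.24,-0.97) + 0.158·(9.14,-2.8) = (3.3302,-1.2591)
Shoelace sum Σ(x_i·y_{i+1} − x_{i+1}·y_i):
  i=1: 3.5166·4.5711 − 0.8844·3.2086 = +13.2371 (running +13.2371)
  i=2: 0.8844·-0.0584 − -4.0801·4.5711 = +18.5991 (running +31.8362)
  i=3: -4.0801·-2.5627 − -2.5752·-0.0584 = +10.3058 (running +42.1420)
  i=4: -2.5752·-3.5828 − -0.2230·-2.5627 = +8.6549 (running +50.7969)
  i=5: -0.2230·-1.2591 − 3.3302·-3.5828 = +12.2123 (running +63.0092)
  i=6: 3.3302·3.2086 − 3.5166·-1.2591 = +15.1131 (running +78.1224)
Area = |Σ|/2 = |78.1224|/2 = 39.0612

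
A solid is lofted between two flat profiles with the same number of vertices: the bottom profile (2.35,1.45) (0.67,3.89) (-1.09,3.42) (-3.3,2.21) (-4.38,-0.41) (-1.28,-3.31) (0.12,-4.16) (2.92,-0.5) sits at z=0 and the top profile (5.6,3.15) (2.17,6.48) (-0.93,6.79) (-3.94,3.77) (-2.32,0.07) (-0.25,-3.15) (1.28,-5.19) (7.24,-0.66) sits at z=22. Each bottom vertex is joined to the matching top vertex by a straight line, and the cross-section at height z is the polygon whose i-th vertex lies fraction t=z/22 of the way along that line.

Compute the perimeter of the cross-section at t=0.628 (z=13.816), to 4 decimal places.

Cross-section at t=0.628: each vertex is (1-t)·p0[i] + t·p1[i].
  v1: (1-0.628)·(2.35,1.45) + 0.628·(5.6,3.15) = (4.3910,2.5176)
  v2: (1-0.628)·(0.67,3.89) + 0.628·(2.17,6.48) = (1.6120,5.5165)
  v3: (1-0.628)·(-1.09,3.42) + 0.628·(-0.93,6.79) = (-0.9895,5.5364)
  v4: (1-0.628)·(-3.3,2.21) + 0.628·(-3.94,3.77) = (-3.7019,3.1897)
  v5: (1-0.628)·(-4.38,-0.41) + 0.628·(-2.32,0.07) = (-3.0863,-0.1086)
  v6: (1-0.628)·(-1.28,-3.31) + 0.628·(-0.25,-3.15) = (-0.6332,-3.2095)
  v7: (1-0.628)·(0.12,-4.16) + 0.628·(1.28,-5.19) = (0.8485,-4.8068)
  v8: (1-0.628)·(2.92,-0.5) + 0.628·(7.24,-0.66) = (5.6330,-0.6005)
Perimeter = Σ |v_{i+1} − v_i|:
  edge 1→2: √(-2.7790² + 2.9989²) = 4.0886 (running 4.0886)
  edge 2→3: √(-2.6015² + 0.0198²) = 2.6016 (running 6.6902)
  edge 3→4: √(-2.7124² + -2.3467²) = 3.5866 (running 10.2768)
  edge 4→5: √(0.6156² + -3.2982²) = 3.3552 (running 13.6320)
  edge 5→6: √(2.4532² + -3.1010²) = 3.9540 (running 17.5860)
  edge 6→7: √(1.4816² + -1.5973²) = 2.1787 (running 19.7647)
  edge 7→8: √(4.7845² + 4.2064²) = 6.3706 (running 26.1353)
  edge 8→1: √(-1.2420² + 3.1181²) = 3.3563 (running 29.4916)
Perimeter = 29.4916

Perimeter at t=0.628: 29.4916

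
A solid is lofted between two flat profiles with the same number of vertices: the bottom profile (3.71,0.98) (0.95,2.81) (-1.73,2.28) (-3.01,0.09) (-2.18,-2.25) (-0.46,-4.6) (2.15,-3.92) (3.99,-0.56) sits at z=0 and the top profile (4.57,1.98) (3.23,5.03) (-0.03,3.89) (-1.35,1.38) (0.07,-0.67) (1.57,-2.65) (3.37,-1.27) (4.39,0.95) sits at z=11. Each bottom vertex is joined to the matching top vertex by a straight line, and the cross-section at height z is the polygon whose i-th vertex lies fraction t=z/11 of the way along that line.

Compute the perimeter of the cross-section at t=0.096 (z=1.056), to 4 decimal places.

Perimeter at t=0.096: 21.8249

Cross-section at t=0.096: each vertex is (1-t)·p0[i] + t·p1[i].
  v1: (1-0.096)·(3.71,0.98) + 0.096·(4.57,1.98) = (3.7926,1.0760)
  v2: (1-0.096)·(0.95,2.81) + 0.096·(3.23,5.03) = (1.1689,3.0231)
  v3: (1-0.096)·(-1.73,2.28) + 0.096·(-0.03,3.89) = (-1.5668,2.4346)
  v4: (1-0.096)·(-3.01,0.09) + 0.096·(-1.35,1.38) = (-2.8506,0.2138)
  v5: (1-0.096)·(-2.18,-2.25) + 0.096·(0.07,-0.67) = (-1.9640,-2.0983)
  v6: (1-0.096)·(-0.46,-4.6) + 0.096·(1.57,-2.65) = (-0.2651,-4.4128)
  v7: (1-0.096)·(2.15,-3.92) + 0.096·(3.37,-1.27) = (2.2671,-3.6656)
  v8: (1-0.096)·(3.99,-0.56) + 0.096·(4.39,0.95) = (4.0284,-0.4150)
Perimeter = Σ |v_{i+1} − v_i|:
  edge 1→2: √(-2.6237² + 1.9471²) = 3.2673 (running 3.2673)
  edge 2→3: √(-2.7357² + -0.5886²) = 2.7983 (running 6.0655)
  edge 3→4: √(-1.2838² + -2.2207²) = 2.5651 (running 8.6307)
  edge 4→5: √(0.8866² + -2.3122²) = 2.4763 (running 11.1070)
  edge 5→6: √(1.6989² + -2.3145²) = 2.8711 (running 13.9780)
  edge 6→7: √(2.5322² + 0.7472²) = 2.6402 (running 16.6182)
  edge 7→8: √(1.7613² + 3.2506²) = 3.6971 (running 20.3153)
  edge 8→1: √(-0.2358² + 1.4910²) = 1.5096 (running 21.8249)
Perimeter = 21.8249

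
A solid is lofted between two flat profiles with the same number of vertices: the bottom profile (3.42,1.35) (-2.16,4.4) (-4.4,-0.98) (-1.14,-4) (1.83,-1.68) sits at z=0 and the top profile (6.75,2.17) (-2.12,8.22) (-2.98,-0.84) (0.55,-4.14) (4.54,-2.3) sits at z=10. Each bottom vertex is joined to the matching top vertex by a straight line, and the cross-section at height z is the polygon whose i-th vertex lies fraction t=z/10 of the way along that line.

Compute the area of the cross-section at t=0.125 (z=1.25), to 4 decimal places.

Area at t=0.125: 40.4092

Cross-section at t=0.125: each vertex is (1-t)·p0[i] + t·p1[i].
  v1: (1-0.125)·(3.42,1.35) + 0.125·(6.75,2.17) = (3.8362,1.4525)
  v2: (1-0.125)·(-2.16,4.4) + 0.125·(-2.12,8.22) = (-2.1550,4.8775)
  v3: (1-0.125)·(-4.4,-0.98) + 0.125·(-2.98,-0.84) = (-4.2225,-0.9625)
  v4: (1-0.125)·(-1.14,-4) + 0.125·(0.55,-4.14) = (-0.9287,-4.0175)
  v5: (1-0.125)·(1.83,-1.68) + 0.125·(4.54,-2.3) = (2.1688,-1.7575)
Shoelace sum Σ(x_i·y_{i+1} − x_{i+1}·y_i):
  i=1: 3.8362·4.8775 − -2.1550·1.4525 = +21.8414 (running +21.8414)
  i=2: -2.1550·-0.9625 − -4.2225·4.8775 = +22.6694 (running +44.5109)
  i=3: -4.2225·-4.0175 − -0.9287·-0.9625 = +16.0700 (running +60.5809)
  i=4: -0.9287·-1.7575 − 2.1688·-4.0175 = +10.3452 (running +70.9261)
  i=5: 2.1688·1.4525 − 3.8362·-1.7575 = +9.8923 (running +80.8184)
Area = |Σ|/2 = |80.8184|/2 = 40.4092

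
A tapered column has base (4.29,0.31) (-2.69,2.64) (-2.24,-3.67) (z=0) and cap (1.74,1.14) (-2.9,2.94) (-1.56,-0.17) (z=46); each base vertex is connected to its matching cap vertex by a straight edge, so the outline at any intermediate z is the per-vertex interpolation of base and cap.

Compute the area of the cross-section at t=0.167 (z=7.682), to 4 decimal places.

Area at t=0.167: 18.3574

Cross-section at t=0.167: each vertex is (1-t)·p0[i] + t·p1[i].
  v1: (1-0.167)·(4.29,0.31) + 0.167·(1.74,1.14) = (3.8641,0.4486)
  v2: (1-0.167)·(-2.69,2.64) + 0.167·(-2.9,2.94) = (-2.7251,2.6901)
  v3: (1-0.167)·(-2.24,-3.67) + 0.167·(-1.56,-0.17) = (-2.1264,-3.0855)
Shoelace sum Σ(x_i·y_{i+1} − x_{i+1}·y_i):
  i=1: 3.8641·2.6901 − -2.7251·0.4486 = +11.6174 (running +11.6174)
  i=2: -2.7251·-3.0855 − -2.1264·2.6901 = +14.1285 (running +25.7460)
  i=3: -2.1264·0.4486 − 3.8641·-3.0855 = +10.9689 (running +36.7149)
Area = |Σ|/2 = |36.7149|/2 = 18.3574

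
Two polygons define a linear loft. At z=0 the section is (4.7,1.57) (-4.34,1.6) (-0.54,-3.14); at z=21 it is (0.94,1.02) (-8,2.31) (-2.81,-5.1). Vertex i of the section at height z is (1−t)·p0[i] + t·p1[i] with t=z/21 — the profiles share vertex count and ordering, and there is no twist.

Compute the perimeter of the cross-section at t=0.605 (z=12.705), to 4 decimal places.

Perimeter at t=0.605: 23.9387

Cross-section at t=0.605: each vertex is (1-t)·p0[i] + t·p1[i].
  v1: (1-0.605)·(4.7,1.57) + 0.605·(0.94,1.02) = (2.4252,1.2372)
  v2: (1-0.605)·(-4.34,1.6) + 0.605·(-8,2.31) = (-6.5543,2.0296)
  v3: (1-0.605)·(-0.54,-3.14) + 0.605·(-2.81,-5.1) = (-1.9134,-4.3258)
Perimeter = Σ |v_{i+1} − v_i|:
  edge 1→2: √(-8.9795² + 0.7923²) = 9.0144 (running 9.0144)
  edge 2→3: √(4.6409² + -6.3554²) = 7.8695 (running 16.8839)
  edge 3→1: √(4.3386² + 5.5631²) = 7.0548 (running 23.9387)
Perimeter = 23.9387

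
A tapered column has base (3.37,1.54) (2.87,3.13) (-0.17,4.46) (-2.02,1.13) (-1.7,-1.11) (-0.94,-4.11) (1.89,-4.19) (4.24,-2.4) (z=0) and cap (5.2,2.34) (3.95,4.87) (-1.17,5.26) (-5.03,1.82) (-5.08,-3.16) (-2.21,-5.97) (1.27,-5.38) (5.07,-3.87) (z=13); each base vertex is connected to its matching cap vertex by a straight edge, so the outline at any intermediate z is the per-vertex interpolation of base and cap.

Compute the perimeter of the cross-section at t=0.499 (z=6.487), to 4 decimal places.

Cross-section at t=0.499: each vertex is (1-t)·p0[i] + t·p1[i].
  v1: (1-0.499)·(3.37,1.54) + 0.499·(5.2,2.34) = (4.2832,1.9392)
  v2: (1-0.499)·(2.87,3.13) + 0.499·(3.95,4.87) = (3.4089,3.9983)
  v3: (1-0.499)·(-0.17,4.46) + 0.499·(-1.17,5.26) = (-0.6690,4.8592)
  v4: (1-0.499)·(-2.02,1.13) + 0.499·(-5.03,1.82) = (-3.5220,1.4743)
  v5: (1-0.499)·(-1.7,-1.11) + 0.499·(-5.08,-3.16) = (-3.3866,-2.1330)
  v6: (1-0.499)·(-0.94,-4.11) + 0.499·(-2.21,-5.97) = (-1.5737,-5.0381)
  v7: (1-0.499)·(1.89,-4.19) + 0.499·(1.27,-5.38) = (1.5806,-4.7838)
  v8: (1-0.499)·(4.24,-2.4) + 0.499·(5.07,-3.87) = (4.6542,-3.1335)
Perimeter = Σ |v_{i+1} − v_i|:
  edge 1→2: √(-0.8742² + 2.0591²) = 2.2370 (running 2.2370)
  edge 2→3: √(-4.0779² + 0.8609²) = 4.1678 (running 6.4048)
  edge 3→4: √(-2.8530² + -3.3849²) = 4.4269 (running 10.8316)
  edge 4→5: √(0.1354² + -3.6073²) = 3.6098 (running 14.4414)
  edge 5→6: √(1.8129² + -2.9052²) = 3.4244 (running 17.8659)
  edge 6→7: √(3.1543² + 0.2543²) = 3.1646 (running 21.0304)
  edge 7→8: √(3.0736² + 1.6503²) = 3.4886 (running 24.5190)
  edge 8→1: √(-0.3710² + 5.0727²) = 5.0863 (running 29.6053)
Perimeter = 29.6053

Perimeter at t=0.499: 29.6053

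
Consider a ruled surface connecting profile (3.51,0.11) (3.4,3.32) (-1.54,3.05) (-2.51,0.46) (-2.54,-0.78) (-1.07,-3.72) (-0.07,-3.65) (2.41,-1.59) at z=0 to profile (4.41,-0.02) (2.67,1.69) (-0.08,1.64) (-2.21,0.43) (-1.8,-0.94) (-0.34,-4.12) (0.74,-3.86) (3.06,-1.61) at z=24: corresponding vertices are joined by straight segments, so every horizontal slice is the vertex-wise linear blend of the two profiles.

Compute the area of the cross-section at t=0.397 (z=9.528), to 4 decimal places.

Cross-section at t=0.397: each vertex is (1-t)·p0[i] + t·p1[i].
  v1: (1-0.397)·(3.51,0.11) + 0.397·(4.41,-0.02) = (3.8673,0.0584)
  v2: (1-0.397)·(3.4,3.32) + 0.397·(2.67,1.69) = (3.1102,2.6729)
  v3: (1-0.397)·(-1.54,3.05) + 0.397·(-0.08,1.64) = (-0.9604,2.4902)
  v4: (1-0.397)·(-2.51,0.46) + 0.397·(-2.21,0.43) = (-2.3909,0.4481)
  v5: (1-0.397)·(-2.54,-0.78) + 0.397·(-1.8,-0.94) = (-2.2462,-0.8435)
  v6: (1-0.397)·(-1.07,-3.72) + 0.397·(-0.34,-4.12) = (-0.7802,-3.8788)
  v7: (1-0.397)·(-0.07,-3.65) + 0.397·(0.74,-3.86) = (0.2516,-3.7334)
  v8: (1-0.397)·(2.41,-1.59) + 0.397·(3.06,-1.61) = (2.6681,-1.5979)
Shoelace sum Σ(x_i·y_{i+1} − x_{i+1}·y_i):
  i=1: 3.8673·2.6729 − 3.1102·0.0584 = +10.1553 (running +10.1553)
  i=2: 3.1102·2.4902 − -0.9604·2.6729 = +10.3121 (running +20.4673)
  i=3: -0.9604·0.4481 − -2.3909·2.4902 = +5.5236 (running +25.9909)
  i=4: -2.3909·-0.8435 − -2.2462·0.4481 = +3.0233 (running +29.0142)
  i=5: -2.2462·-3.8788 − -0.7802·-0.8435 = +8.0545 (running +37.0687)
  i=6: -0.7802·-3.7334 − 0.2516·-3.8788 = +3.8885 (running +40.9572)
  i=7: 0.2516·-1.5979 − 2.6681·-3.7334 = +9.5588 (running +50.5161)
  i=8: 2.6681·0.0584 − 3.8673·-1.5979 = +6.3355 (running +56.8516)
Area = |Σ|/2 = |56.8516|/2 = 28.4258

Area at t=0.397: 28.4258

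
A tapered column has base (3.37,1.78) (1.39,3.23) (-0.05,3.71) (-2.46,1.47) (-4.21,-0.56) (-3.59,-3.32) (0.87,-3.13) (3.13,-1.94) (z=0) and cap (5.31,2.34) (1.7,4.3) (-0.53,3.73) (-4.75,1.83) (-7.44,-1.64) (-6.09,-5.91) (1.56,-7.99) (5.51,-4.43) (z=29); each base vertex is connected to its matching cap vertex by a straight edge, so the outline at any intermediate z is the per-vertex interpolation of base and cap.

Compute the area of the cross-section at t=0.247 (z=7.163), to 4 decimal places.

Cross-section at t=0.247: each vertex is (1-t)·p0[i] + t·p1[i].
  v1: (1-0.247)·(3.37,1.78) + 0.247·(5.31,2.34) = (3.8492,1.9183)
  v2: (1-0.247)·(1.39,3.23) + 0.247·(1.7,4.3) = (1.4666,3.4943)
  v3: (1-0.247)·(-0.05,3.71) + 0.247·(-0.53,3.73) = (-0.1686,3.7149)
  v4: (1-0.247)·(-2.46,1.47) + 0.247·(-4.75,1.83) = (-3.0256,1.5589)
  v5: (1-0.247)·(-4.21,-0.56) + 0.247·(-7.44,-1.64) = (-5.0078,-0.8268)
  v6: (1-0.247)·(-3.59,-3.32) + 0.247·(-6.09,-5.91) = (-4.2075,-3.9597)
  v7: (1-0.247)·(0.87,-3.13) + 0.247·(1.56,-7.99) = (1.0404,-4.3304)
  v8: (1-0.247)·(3.13,-1.94) + 0.247·(5.51,-4.43) = (3.7179,-2.5550)
Shoelace sum Σ(x_i·y_{i+1} − x_{i+1}·y_i):
  i=1: 3.8492·3.4943 − 1.4666·1.9183 = +10.6368 (running +10.6368)
  i=2: 1.4666·3.7149 − -0.1686·3.4943 = +6.0372 (running +16.6740)
  i=3: -0.1686·1.5589 − -3.0256·3.7149 = +10.9773 (running +27.6513)
  i=4: -3.0256·-0.8268 − -5.0078·1.5589 = +10.3082 (running +37.9595)
  i=5: -5.0078·-3.9597 − -4.2075·-0.8268 = +16.3510 (running +54.3105)
  i=6: -4.2075·-4.3304 − 1.0404·-3.9597 = +22.3401 (running +76.6506)
  i=7: 1.0404·-2.5550 − 3.7179·-4.3304 = +13.4416 (running +90.0921)
  i=8: 3.7179·1.9183 − 3.8492·-2.5550 = +16.9668 (running +107.0590)
Area = |Σ|/2 = |107.0590|/2 = 53.5295

Area at t=0.247: 53.5295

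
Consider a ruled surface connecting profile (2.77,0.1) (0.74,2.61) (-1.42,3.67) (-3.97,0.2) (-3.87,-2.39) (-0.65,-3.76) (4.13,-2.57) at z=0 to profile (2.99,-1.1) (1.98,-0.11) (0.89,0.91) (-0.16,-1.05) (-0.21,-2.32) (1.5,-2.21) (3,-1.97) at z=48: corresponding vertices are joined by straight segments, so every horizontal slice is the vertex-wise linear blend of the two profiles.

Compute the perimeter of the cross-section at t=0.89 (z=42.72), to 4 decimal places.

Cross-section at t=0.89: each vertex is (1-t)·p0[i] + t·p1[i].
  v1: (1-0.89)·(2.77,0.1) + 0.89·(2.99,-1.1) = (2.9658,-0.9680)
  v2: (1-0.89)·(0.74,2.61) + 0.89·(1.98,-0.11) = (1.8436,0.1892)
  v3: (1-0.89)·(-1.42,3.67) + 0.89·(0.89,0.91) = (0.6359,1.2136)
  v4: (1-0.89)·(-3.97,0.2) + 0.89·(-0.16,-1.05) = (-0.5791,-0.9125)
  v5: (1-0.89)·(-3.87,-2.39) + 0.89·(-0.21,-2.32) = (-0.6126,-2.3277)
  v6: (1-0.89)·(-0.65,-3.76) + 0.89·(1.5,-2.21) = (1.2635,-2.3805)
  v7: (1-0.89)·(4.13,-2.57) + 0.89·(3,-1.97) = (3.1243,-2.0360)
Perimeter = Σ |v_{i+1} − v_i|:
  edge 1→2: √(-1.1222² + 1.1572²) = 1.6120 (running 1.6120)
  edge 2→3: √(-1.2077² + 1.0244²) = 1.5836 (running 3.1956)
  edge 3→4: √(-1.2150² + -2.1261²) = 2.4488 (running 5.6444)
  edge 4→5: √(-0.0335² + -1.4152²) = 1.4156 (running 7.0600)
  edge 5→6: √(1.8761² + -0.0528²) = 1.8768 (running 8.9368)
  edge 6→7: √(1.8608² + 0.3445²) = 1.8924 (running 10.8293)
  edge 7→1: √(-0.1585² + 1.0680²) = 1.0797 (running 11.9090)
Perimeter = 11.9090

Perimeter at t=0.89: 11.9090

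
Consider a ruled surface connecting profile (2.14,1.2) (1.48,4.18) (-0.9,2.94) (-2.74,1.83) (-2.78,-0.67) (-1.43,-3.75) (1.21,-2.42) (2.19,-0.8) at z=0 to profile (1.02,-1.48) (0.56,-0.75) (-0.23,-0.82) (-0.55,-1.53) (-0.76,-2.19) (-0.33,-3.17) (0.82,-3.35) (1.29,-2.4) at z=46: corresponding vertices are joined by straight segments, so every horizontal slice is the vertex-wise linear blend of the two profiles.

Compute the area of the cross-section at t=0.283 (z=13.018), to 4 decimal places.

Area at t=0.283: 18.5089

Cross-section at t=0.283: each vertex is (1-t)·p0[i] + t·p1[i].
  v1: (1-0.283)·(2.14,1.2) + 0.283·(1.02,-1.48) = (1.8230,0.4416)
  v2: (1-0.283)·(1.48,4.18) + 0.283·(0.56,-0.75) = (1.2196,2.7848)
  v3: (1-0.283)·(-0.9,2.94) + 0.283·(-0.23,-0.82) = (-0.7104,1.8759)
  v4: (1-0.283)·(-2.74,1.83) + 0.283·(-0.55,-1.53) = (-2.1202,0.8791)
  v5: (1-0.283)·(-2.78,-0.67) + 0.283·(-0.76,-2.19) = (-2.2083,-1.1002)
  v6: (1-0.283)·(-1.43,-3.75) + 0.283·(-0.33,-3.17) = (-1.1187,-3.5859)
  v7: (1-0.283)·(1.21,-2.42) + 0.283·(0.82,-3.35) = (1.0996,-2.6832)
  v8: (1-0.283)·(2.19,-0.8) + 0.283·(1.29,-2.4) = (1.9353,-1.2528)
Shoelace sum Σ(x_i·y_{i+1} − x_{i+1}·y_i):
  i=1: 1.8230·2.7848 − 1.2196·0.4416 = +4.5383 (running +4.5383)
  i=2: 1.2196·1.8759 − -0.7104·2.7848 = +4.2662 (running +8.8045)
  i=3: -0.7104·0.8791 − -2.1202·1.8759 = +3.3529 (running +12.1574)
  i=4: -2.1202·-1.1002 − -2.2083·0.8791 = +4.2740 (running +16.4314)
  i=5: -2.2083·-3.5859 − -1.1187·-1.1002 = +6.6880 (running +23.1194)
  i=6: -1.1187·-2.6832 − 1.0996·-3.5859 = +6.9448 (running +30.0642)
  i=7: 1.0996·-1.2528 − 1.9353·-2.6832 = +3.8152 (running +33.8794)
  i=8: 1.9353·0.4416 − 1.8230·-1.2528 = +3.1385 (running +37.0178)
Area = |Σ|/2 = |37.0178|/2 = 18.5089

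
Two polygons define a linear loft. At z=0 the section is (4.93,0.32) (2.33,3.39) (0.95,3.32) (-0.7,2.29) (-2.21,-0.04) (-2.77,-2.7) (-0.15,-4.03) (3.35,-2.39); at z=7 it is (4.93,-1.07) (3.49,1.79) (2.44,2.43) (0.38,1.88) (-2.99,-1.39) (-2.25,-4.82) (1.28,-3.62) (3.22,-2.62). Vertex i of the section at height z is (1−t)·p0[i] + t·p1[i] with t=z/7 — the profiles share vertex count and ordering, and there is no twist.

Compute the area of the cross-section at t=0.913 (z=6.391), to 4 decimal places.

Cross-section at t=0.913: each vertex is (1-t)·p0[i] + t·p1[i].
  v1: (1-0.913)·(4.93,0.32) + 0.913·(4.93,-1.07) = (4.9300,-0.9491)
  v2: (1-0.913)·(2.33,3.39) + 0.913·(3.49,1.79) = (3.3891,1.9292)
  v3: (1-0.913)·(0.95,3.32) + 0.913·(2.44,2.43) = (2.3104,2.5074)
  v4: (1-0.913)·(-0.7,2.29) + 0.913·(0.38,1.88) = (0.2860,1.9157)
  v5: (1-0.913)·(-2.21,-0.04) + 0.913·(-2.99,-1.39) = (-2.9221,-1.2725)
  v6: (1-0.913)·(-2.77,-2.7) + 0.913·(-2.25,-4.82) = (-2.2952,-4.6356)
  v7: (1-0.913)·(-0.15,-4.03) + 0.913·(1.28,-3.62) = (1.1556,-3.6557)
  v8: (1-0.913)·(3.35,-2.39) + 0.913·(3.22,-2.62) = (3.2313,-2.6000)
Shoelace sum Σ(x_i·y_{i+1} − x_{i+1}·y_i):
  i=1: 4.9300·1.9292 − 3.3891·-0.9491 = +12.7274 (running +12.7274)
  i=2: 3.3891·2.5074 − 2.3104·1.9292 = +4.0407 (running +16.7681)
  i=3: 2.3104·1.9157 − 0.2860·2.5074 = +3.7087 (running +20.4768)
  i=4: 0.2860·-1.2725 − -2.9221·1.9157 = +5.2339 (running +25.7107)
  i=5: -2.9221·-4.6356 − -2.2952·-1.2725 = +10.6249 (running +36.3356)
  i=6: -2.2952·-3.6557 − 1.1556·-4.6356 = +13.7474 (running +50.0831)
  i=7: 1.1556·-2.6000 − 3.2313·-3.6557 = +8.8081 (running +58.8912)
  i=8: 3.2313·-0.9491 − 4.9300·-2.6000 = +9.7512 (running +68.6424)
Area = |Σ|/2 = |68.6424|/2 = 34.3212

Area at t=0.913: 34.3212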